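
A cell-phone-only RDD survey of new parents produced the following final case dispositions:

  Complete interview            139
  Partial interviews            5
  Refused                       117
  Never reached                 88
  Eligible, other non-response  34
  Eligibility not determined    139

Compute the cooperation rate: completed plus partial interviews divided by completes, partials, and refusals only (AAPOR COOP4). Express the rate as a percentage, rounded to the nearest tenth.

Num = 139 + 5 = 144
Base = 139 + 5 + 117 = 261
COOP4 = 144 / 261 = 0.5517

55.2%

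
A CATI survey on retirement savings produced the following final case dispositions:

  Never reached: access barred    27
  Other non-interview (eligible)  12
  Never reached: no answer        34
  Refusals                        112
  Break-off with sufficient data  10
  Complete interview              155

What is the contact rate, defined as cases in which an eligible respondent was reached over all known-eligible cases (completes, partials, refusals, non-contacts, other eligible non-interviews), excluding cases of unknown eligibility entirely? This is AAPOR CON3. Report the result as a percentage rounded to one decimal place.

82.6%

No contact after all attempts = 34 + 27 = 61
Top → 155 + 10 + 112 + 12 = 289
Denominator → 155 + 10 + 112 + 61 + 12 = 350
CON3 = 289 / 350 = 0.8257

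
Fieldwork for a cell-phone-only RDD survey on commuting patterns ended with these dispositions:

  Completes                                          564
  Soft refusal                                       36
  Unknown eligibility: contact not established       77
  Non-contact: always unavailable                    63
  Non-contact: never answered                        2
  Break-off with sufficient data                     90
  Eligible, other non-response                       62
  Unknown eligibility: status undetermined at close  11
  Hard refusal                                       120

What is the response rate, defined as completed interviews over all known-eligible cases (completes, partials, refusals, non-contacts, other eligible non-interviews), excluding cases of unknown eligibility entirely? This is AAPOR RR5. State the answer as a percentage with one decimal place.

Refusals = 120 + 36 = 156
Non-contacts = 2 + 63 = 65
Unknown eligibility = 77 + 11 = 88
Numerator: 564
Denominator: 564 + 90 + 156 + 65 + 62 = 937
RR5 = 564 / 937 = 0.6019

60.2%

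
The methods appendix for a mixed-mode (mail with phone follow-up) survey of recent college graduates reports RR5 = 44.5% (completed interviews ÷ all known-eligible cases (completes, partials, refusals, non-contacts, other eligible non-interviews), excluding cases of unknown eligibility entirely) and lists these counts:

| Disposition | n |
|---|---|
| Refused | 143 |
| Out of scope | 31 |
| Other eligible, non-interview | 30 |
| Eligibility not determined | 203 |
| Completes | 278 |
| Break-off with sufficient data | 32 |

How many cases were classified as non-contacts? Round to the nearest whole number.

142

RR5 = 278 / D = 0.445
D = 278 / 0.445 = 624.7
Remaining denominator categories sum to 483
non-contacts = 624.7 − 483 ≈ 142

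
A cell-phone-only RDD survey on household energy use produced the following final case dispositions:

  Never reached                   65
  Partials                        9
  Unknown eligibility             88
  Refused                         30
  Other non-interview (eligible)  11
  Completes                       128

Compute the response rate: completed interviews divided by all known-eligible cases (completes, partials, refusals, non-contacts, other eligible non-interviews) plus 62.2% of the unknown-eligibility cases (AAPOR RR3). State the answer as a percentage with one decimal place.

43.0%

Top → 128
Eligible (known) → 128 + 9 + 30 + 65 + 11 = 243
Estimated eligible among unknowns → 0.6220 × 88 = 54.74
Denominator → 243 + 54.74 = 297.74
RR3 = 128 / 297.74 = 0.4299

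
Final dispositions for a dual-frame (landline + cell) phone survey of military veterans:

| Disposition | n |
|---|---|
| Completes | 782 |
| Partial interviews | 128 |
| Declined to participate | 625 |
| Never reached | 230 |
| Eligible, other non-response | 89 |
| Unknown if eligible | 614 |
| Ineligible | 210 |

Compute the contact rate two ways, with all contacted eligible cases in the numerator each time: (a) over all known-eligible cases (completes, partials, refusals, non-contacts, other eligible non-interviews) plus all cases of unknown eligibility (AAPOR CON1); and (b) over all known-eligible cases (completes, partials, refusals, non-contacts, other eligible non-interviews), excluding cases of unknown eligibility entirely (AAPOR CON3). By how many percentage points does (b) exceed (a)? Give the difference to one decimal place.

Num = 782 + 128 + 625 + 89 = 1624
Base = 782 + 128 + 625 + 230 + 89 + 614 = 2468
CON1 = 1624 / 2468 = 0.6580
Base = 782 + 128 + 625 + 230 + 89 = 1854
CON3 = 1624 / 1854 = 0.8759
Difference = 87.59 − 65.80 = 21.79 percentage points

21.8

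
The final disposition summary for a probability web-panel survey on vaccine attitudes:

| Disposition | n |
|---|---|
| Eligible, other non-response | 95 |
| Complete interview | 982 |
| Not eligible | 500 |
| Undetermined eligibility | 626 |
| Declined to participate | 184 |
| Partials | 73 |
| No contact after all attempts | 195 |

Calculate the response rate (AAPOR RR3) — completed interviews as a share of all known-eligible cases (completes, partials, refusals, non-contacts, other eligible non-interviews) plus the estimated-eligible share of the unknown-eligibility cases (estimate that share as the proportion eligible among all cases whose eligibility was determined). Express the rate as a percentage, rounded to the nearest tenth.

Top = 982
Known eligible = 982 + 73 + 184 + 195 + 95 = 1529
e = 1529 / (1529 + 500) = 1529 / 2029 = 0.7536
e × U = 0.7536 × 626 = 471.75
Denominator = 1529 + 471.75 = 2000.75
RR3 = 982 / 2000.75 = 0.4908

49.1%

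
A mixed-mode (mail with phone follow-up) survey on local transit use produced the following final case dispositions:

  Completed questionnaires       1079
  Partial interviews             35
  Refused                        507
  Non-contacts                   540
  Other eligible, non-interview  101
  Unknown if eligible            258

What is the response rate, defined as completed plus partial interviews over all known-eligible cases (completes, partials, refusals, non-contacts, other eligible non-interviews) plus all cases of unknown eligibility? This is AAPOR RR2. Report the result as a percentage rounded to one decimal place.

44.2%

Num → 1079 + 35 = 1114
Base → 1079 + 35 + 507 + 540 + 101 + 258 = 2520
RR2 = 1114 / 2520 = 0.4421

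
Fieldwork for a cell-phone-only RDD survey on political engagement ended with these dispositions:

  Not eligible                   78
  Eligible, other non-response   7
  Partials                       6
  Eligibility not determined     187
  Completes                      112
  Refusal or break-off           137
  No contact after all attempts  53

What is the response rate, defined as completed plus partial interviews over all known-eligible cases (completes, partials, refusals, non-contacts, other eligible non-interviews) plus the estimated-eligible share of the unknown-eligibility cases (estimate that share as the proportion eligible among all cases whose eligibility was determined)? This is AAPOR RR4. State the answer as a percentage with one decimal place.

Top → 112 + 6 = 118
Determined eligible → 112 + 6 + 137 + 53 + 7 = 315
e = 315 / (315 + 78) = 315 / 393 = 0.8015
e × U → 0.8015 × 187 = 149.88
Denom → 315 + 149.88 = 464.88
RR4 = 118 / 464.88 = 0.2538

25.4%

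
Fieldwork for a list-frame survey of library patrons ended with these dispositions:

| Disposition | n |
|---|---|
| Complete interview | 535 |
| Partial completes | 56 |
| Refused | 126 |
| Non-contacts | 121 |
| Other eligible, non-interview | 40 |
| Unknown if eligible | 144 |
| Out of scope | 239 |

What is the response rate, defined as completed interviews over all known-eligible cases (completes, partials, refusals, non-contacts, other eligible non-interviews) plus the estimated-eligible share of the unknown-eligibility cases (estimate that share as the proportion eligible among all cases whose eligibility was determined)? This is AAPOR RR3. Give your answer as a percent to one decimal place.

Top = 535
Known eligible = 535 + 56 + 126 + 121 + 40 = 878
e = 878 / (878 + 239) = 878 / 1117 = 0.7860
e × U = 0.7860 × 144 = 113.18
Base = 878 + 113.18 = 991.18
RR3 = 535 / 991.18 = 0.5398

54.0%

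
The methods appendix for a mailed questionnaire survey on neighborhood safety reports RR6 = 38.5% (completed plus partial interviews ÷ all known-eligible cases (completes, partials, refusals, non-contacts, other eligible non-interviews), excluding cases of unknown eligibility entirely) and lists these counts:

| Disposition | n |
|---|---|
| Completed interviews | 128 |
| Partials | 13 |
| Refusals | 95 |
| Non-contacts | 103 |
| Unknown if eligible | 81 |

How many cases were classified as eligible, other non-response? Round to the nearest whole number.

Num → 128 + 13 = 141
RR6 = 141 / D = 0.385
D = 141 / 0.385 = 366.2
Rest of base = 339
eligible, other non-response = 366.2 − 339 ≈ 27

27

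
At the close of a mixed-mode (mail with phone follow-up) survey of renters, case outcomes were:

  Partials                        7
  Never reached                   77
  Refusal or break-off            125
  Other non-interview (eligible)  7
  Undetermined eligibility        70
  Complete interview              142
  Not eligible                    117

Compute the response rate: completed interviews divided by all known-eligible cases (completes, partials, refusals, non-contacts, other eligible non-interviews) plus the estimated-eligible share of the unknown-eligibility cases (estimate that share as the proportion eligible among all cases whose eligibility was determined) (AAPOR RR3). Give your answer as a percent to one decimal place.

34.6%

Num = 142
Determined eligible = 142 + 7 + 125 + 77 + 7 = 358
e = 358 / (358 + 117) = 358 / 475 = 0.7537
e × U = 0.7537 × 70 = 52.76
Base = 358 + 52.76 = 410.76
RR3 = 142 / 410.76 = 0.3457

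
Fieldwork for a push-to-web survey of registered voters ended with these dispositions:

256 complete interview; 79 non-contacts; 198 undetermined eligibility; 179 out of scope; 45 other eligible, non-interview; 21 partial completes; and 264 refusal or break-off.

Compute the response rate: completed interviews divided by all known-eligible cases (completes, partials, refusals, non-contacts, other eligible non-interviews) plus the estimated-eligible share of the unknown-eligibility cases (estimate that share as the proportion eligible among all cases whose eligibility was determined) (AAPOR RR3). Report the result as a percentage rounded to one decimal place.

Numerator → 256
Known eligible → 256 + 21 + 264 + 79 + 45 = 665
e = 665 / (665 + 179) = 665 / 844 = 0.7879
Eligible share of unknowns → 0.7879 × 198 = 156.00
Denom → 665 + 156.00 = 821.00
RR3 = 256 / 821.00 = 0.3118

31.2%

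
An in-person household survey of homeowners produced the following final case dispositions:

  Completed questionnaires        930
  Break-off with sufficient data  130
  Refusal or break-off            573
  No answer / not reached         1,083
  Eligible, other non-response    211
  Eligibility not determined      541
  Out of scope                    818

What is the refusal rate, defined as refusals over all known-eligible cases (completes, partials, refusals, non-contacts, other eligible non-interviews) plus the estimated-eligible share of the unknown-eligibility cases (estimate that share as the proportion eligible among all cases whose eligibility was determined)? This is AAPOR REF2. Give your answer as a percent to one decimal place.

17.1%

Top → 573
Known eligible → 930 + 130 + 573 + 1083 + 211 = 2927
e = 2927 / (2927 + 818) = 2927 / 3745 = 0.7816
Estimated eligible among unknowns → 0.7816 × 541 = 422.85
Base → 2927 + 422.85 = 3349.85
REF2 = 573 / 3349.85 = 0.1711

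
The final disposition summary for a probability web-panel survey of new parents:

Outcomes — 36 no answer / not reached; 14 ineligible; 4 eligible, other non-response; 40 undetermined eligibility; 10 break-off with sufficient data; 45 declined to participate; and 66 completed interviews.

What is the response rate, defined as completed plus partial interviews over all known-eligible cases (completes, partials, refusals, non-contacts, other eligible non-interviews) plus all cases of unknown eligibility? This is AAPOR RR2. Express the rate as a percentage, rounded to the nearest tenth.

Num → 66 + 10 = 76
Denominator → 66 + 10 + 45 + 36 + 4 + 40 = 201
RR2 = 76 / 201 = 0.3781

37.8%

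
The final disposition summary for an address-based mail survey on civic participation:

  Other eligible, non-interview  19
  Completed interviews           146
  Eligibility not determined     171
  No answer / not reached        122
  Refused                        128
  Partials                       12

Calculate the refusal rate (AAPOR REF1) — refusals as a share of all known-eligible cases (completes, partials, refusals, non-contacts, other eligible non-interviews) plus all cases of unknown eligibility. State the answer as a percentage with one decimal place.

21.4%

Numerator → 128
Denominator → 146 + 12 + 128 + 122 + 19 + 171 = 598
REF1 = 128 / 598 = 0.2140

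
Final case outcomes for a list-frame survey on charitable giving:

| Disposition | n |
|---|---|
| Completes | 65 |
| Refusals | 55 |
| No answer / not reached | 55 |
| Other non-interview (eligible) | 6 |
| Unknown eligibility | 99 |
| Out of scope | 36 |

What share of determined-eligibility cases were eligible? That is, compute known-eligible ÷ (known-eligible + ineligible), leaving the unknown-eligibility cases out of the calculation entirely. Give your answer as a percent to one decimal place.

83.4%

Known eligible = 65 + 55 + 55 + 6 = 181
e = 181 / (181 + 36) = 181 / 217 = 0.8341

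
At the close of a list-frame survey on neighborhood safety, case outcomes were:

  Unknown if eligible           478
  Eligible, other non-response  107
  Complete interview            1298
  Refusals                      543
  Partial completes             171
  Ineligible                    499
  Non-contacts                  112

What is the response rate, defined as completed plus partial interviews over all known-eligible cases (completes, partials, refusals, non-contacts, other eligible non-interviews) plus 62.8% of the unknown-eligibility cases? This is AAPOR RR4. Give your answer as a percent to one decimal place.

Top → 1298 + 171 = 1469
Eligible (known) → 1298 + 171 + 543 + 112 + 107 = 2231
e × U → 0.6280 × 478 = 300.18
Denom → 2231 + 300.18 = 2531.18
RR4 = 1469 / 2531.18 = 0.5804

58.0%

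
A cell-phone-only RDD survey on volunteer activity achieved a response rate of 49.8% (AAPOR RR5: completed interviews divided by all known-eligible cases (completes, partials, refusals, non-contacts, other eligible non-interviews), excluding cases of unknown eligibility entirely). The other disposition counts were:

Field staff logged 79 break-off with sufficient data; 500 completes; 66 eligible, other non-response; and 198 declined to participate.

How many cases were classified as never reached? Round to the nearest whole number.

161

RR5 = 500 / D = 0.498
D = 500 / 0.498 = 1004.0
Remaining denominator categories sum to 843
never reached = 1004.0 − 843 ≈ 161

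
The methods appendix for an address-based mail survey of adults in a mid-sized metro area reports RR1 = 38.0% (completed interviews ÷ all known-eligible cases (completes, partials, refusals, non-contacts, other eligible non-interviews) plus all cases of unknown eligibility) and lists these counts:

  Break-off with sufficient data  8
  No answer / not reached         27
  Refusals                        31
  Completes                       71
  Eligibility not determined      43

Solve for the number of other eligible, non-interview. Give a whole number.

7

RR1 = 71 / D = 0.380
D = 71 / 0.380 = 186.8
Rest of base = 180
other eligible, non-interview = 186.8 − 180 ≈ 7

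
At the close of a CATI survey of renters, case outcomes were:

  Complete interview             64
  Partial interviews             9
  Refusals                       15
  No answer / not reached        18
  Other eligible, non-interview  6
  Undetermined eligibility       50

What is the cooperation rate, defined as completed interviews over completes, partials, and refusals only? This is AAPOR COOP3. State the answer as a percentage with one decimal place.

Num = 64
Base = 64 + 9 + 15 = 88
COOP3 = 64 / 88 = 0.7273

72.7%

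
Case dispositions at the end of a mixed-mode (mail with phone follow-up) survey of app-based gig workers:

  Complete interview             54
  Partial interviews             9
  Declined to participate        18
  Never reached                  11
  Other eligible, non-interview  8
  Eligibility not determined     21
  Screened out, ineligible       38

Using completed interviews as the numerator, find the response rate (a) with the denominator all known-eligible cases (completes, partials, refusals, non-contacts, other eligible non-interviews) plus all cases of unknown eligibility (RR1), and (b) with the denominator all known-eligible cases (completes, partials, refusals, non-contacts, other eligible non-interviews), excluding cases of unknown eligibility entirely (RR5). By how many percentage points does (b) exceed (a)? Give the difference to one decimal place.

Numerator: 54
Denom: 54 + 9 + 18 + 11 + 8 + 21 = 121
RR1 = 54 / 121 = 0.4463
Denom: 54 + 9 + 18 + 11 + 8 = 100
RR5 = 54 / 100 = 0.5400
Difference = 54.00 − 44.63 = 9.37 percentage points

9.4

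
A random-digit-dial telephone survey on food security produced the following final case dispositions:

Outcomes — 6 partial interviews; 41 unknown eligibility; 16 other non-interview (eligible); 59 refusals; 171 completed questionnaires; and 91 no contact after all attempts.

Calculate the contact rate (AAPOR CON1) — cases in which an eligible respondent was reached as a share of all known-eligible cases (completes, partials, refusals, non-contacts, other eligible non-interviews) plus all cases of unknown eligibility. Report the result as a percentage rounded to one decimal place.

Top: 171 + 6 + 59 + 16 = 252
Base: 171 + 6 + 59 + 91 + 16 + 41 = 384
CON1 = 252 / 384 = 0.6562

65.6%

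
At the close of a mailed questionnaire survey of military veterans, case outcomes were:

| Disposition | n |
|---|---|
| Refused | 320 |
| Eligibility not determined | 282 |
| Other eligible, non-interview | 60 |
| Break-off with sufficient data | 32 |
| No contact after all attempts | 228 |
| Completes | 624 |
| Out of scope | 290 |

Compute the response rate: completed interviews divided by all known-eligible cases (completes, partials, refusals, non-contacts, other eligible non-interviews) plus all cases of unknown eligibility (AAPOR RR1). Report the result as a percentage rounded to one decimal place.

Top: 624
Denom: 624 + 32 + 320 + 228 + 60 + 282 = 1546
RR1 = 624 / 1546 = 0.4036

40.4%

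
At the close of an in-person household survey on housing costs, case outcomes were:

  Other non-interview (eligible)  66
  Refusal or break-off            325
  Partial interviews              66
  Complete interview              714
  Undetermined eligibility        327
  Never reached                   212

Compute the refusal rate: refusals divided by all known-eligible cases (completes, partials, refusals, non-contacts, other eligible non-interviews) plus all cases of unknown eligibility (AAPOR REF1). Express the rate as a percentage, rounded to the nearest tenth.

19.0%

Num → 325
Base → 714 + 66 + 325 + 212 + 66 + 327 = 1710
REF1 = 325 / 1710 = 0.1901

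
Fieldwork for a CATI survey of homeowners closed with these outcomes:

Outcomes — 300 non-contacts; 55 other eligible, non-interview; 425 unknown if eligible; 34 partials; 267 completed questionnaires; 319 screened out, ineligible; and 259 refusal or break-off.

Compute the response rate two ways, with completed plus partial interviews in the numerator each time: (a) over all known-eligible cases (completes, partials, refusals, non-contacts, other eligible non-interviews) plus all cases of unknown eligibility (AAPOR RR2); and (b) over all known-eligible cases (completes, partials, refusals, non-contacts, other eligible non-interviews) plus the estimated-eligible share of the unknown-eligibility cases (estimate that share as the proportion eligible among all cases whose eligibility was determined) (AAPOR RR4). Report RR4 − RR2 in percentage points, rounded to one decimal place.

Top: 267 + 34 = 301
Denom: 267 + 34 + 259 + 300 + 55 + 425 = 1340
RR2 = 301 / 1340 = 0.2246
Eligible (known): 267 + 34 + 259 + 300 + 55 = 915
e = 915 / (915 + 319) = 915 / 1234 = 0.7415
Estimated eligible among unknowns: 0.7415 × 425 = 315.14
Denom: 915 + 315.14 = 1230.14
RR4 = 301 / 1230.14 = 0.2447
Difference = 24.47 − 22.46 = 2.01 percentage points

2.0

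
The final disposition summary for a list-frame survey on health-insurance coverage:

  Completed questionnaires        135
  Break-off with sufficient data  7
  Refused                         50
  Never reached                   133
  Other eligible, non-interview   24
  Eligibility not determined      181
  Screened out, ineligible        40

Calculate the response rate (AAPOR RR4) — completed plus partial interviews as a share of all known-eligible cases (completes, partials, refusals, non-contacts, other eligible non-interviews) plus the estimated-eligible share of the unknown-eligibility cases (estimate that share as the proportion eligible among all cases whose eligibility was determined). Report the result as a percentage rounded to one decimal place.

27.8%

Top = 135 + 7 = 142
Known eligible = 135 + 7 + 50 + 133 + 24 = 349
e = 349 / (349 + 40) = 349 / 389 = 0.8972
Estimated eligible among unknowns = 0.8972 × 181 = 162.39
Base = 349 + 162.39 = 511.39
RR4 = 142 / 511.39 = 0.2777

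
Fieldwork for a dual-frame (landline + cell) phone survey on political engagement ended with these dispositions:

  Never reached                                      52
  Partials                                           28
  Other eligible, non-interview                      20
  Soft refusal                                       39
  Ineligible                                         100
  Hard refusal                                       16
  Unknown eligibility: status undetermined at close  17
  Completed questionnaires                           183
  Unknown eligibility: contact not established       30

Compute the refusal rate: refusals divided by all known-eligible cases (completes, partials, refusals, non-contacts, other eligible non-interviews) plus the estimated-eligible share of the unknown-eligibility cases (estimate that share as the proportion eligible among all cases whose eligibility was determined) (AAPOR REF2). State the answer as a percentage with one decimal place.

14.7%

Refusals = 16 + 39 = 55
Eligibility not determined = 30 + 17 = 47
Top = 55
Determined eligible = 183 + 28 + 55 + 52 + 20 = 338
e = 338 / (338 + 100) = 338 / 438 = 0.7717
Eligible share of unknowns = 0.7717 × 47 = 36.27
Base = 338 + 36.27 = 374.27
REF2 = 55 / 374.27 = 0.1470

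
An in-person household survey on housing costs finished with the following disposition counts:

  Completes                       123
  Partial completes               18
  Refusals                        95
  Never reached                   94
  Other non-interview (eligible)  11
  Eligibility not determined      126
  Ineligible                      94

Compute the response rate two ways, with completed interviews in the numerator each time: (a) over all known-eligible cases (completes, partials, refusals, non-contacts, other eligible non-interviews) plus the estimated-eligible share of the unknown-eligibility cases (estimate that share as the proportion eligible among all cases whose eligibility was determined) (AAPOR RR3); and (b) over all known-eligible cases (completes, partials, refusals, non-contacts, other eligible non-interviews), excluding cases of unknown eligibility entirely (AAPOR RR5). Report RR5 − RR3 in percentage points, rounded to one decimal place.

Num: 123
Eligible (known): 123 + 18 + 95 + 94 + 11 = 341
e = 341 / (341 + 94) = 341 / 435 = 0.7839
Estimated eligible among unknowns: 0.7839 × 126 = 98.77
Base: 341 + 98.77 = 439.77
RR3 = 123 / 439.77 = 0.2797
Base: 123 + 18 + 95 + 94 + 11 = 341
RR5 = 123 / 341 = 0.3607
Difference = 36.07 − 27.97 = 8.10 percentage points

8.1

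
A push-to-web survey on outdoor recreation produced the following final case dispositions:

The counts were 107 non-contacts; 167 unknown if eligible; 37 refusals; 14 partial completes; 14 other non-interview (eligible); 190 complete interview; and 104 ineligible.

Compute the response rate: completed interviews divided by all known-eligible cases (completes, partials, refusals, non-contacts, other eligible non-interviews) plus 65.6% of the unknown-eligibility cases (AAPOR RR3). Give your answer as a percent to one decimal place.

Numerator = 190
Eligible (known) = 190 + 14 + 37 + 107 + 14 = 362
Eligible share of unknowns = 0.6560 × 167 = 109.55
Denom = 362 + 109.55 = 471.55
RR3 = 190 / 471.55 = 0.4029

40.3%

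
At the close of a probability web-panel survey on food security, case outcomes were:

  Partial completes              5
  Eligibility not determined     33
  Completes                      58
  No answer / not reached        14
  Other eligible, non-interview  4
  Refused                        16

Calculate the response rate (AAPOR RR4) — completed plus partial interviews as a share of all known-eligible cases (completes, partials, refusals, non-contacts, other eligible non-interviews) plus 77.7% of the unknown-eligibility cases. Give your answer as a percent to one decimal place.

51.4%

Num → 58 + 5 = 63
Determined eligible → 58 + 5 + 16 + 14 + 4 = 97
e × U → 0.7770 × 33 = 25.64
Denom → 97 + 25.64 = 122.64
RR4 = 63 / 122.64 = 0.5137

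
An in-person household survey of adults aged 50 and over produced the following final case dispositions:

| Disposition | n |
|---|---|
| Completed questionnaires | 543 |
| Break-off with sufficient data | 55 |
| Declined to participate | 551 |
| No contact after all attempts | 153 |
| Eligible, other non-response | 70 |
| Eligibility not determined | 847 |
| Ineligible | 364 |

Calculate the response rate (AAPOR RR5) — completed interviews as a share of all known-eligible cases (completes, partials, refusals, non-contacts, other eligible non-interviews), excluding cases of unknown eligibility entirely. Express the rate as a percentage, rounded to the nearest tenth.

Top = 543
Denominator = 543 + 55 + 551 + 153 + 70 = 1372
RR5 = 543 / 1372 = 0.3958

39.6%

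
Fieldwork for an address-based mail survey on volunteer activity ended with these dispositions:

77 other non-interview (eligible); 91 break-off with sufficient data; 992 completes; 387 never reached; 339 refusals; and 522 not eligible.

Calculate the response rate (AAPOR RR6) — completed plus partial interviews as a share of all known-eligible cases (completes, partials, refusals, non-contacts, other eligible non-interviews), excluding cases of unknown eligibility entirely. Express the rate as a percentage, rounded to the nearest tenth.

Top = 992 + 91 = 1083
Base = 992 + 91 + 339 + 387 + 77 = 1886
RR6 = 1083 / 1886 = 0.5742

57.4%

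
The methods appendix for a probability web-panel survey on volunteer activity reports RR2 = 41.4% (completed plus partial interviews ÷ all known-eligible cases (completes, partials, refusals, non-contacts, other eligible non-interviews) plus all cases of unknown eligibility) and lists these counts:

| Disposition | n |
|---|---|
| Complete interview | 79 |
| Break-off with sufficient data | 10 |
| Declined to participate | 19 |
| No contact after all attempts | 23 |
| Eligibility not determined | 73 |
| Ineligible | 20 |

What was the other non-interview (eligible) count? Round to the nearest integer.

11

Numerator = 79 + 10 = 89
RR2 = 89 / D = 0.414
D = 89 / 0.414 = 215.0
Other denominator terms total 204
other non-interview (eligible) = 215.0 − 204 ≈ 11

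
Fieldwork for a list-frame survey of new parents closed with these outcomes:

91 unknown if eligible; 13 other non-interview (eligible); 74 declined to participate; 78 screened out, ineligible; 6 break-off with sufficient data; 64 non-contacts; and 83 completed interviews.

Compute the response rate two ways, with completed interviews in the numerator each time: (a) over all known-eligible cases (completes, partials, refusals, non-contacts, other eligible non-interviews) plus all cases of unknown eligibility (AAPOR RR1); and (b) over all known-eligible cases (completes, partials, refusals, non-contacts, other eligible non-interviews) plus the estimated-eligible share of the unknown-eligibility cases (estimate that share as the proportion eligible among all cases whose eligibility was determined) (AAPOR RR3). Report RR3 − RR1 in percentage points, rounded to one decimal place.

Numerator = 83
Denom = 83 + 6 + 74 + 64 + 13 + 91 = 331
RR1 = 83 / 331 = 0.2508
Determined eligible = 83 + 6 + 74 + 64 + 13 = 240
e = 240 / (240 + 78) = 240 / 318 = 0.7547
e × U = 0.7547 × 91 = 68.68
Denom = 240 + 68.68 = 308.68
RR3 = 83 / 308.68 = 0.2689
Difference = 26.89 − 25.08 = 1.81 percentage points

1.8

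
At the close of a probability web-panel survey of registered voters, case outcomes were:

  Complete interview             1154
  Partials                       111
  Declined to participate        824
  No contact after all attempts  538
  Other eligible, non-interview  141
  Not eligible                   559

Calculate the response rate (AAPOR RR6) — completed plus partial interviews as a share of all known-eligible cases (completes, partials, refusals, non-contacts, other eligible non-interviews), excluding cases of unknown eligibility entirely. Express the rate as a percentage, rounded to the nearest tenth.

45.7%

Num: 1154 + 111 = 1265
Denom: 1154 + 111 + 824 + 538 + 141 = 2768
RR6 = 1265 / 2768 = 0.4570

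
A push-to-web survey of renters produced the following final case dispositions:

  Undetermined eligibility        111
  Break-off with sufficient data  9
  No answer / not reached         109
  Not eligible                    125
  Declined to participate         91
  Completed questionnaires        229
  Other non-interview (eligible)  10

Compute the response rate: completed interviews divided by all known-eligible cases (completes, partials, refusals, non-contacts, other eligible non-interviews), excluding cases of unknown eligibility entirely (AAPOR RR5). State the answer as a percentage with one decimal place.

51.1%

Numerator → 229
Denom → 229 + 9 + 91 + 109 + 10 = 448
RR5 = 229 / 448 = 0.5112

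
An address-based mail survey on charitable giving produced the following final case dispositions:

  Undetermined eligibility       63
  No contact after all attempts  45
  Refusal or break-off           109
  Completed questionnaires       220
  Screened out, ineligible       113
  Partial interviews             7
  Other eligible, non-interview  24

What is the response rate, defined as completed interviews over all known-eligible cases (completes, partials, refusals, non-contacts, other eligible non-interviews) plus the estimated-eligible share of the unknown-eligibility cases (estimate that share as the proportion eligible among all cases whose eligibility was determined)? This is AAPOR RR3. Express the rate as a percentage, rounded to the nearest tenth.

Num: 220
Determined eligible: 220 + 7 + 109 + 45 + 24 = 405
e = 405 / (405 + 113) = 405 / 518 = 0.7819
Estimated eligible among unknowns: 0.7819 × 63 = 49.26
Denom: 405 + 49.26 = 454.26
RR3 = 220 / 454.26 = 0.4843

48.4%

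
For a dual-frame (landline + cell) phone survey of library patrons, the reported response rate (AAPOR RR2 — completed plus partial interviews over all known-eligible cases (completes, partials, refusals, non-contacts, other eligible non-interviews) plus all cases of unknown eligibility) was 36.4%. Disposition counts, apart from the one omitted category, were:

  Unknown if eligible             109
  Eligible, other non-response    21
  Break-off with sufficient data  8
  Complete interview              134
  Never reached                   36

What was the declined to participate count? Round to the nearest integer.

82

Num: 134 + 8 = 142
RR2 = 142 / D = 0.364
D = 142 / 0.364 = 390.1
Other denominator terms total 308
declined to participate = 390.1 − 308 ≈ 82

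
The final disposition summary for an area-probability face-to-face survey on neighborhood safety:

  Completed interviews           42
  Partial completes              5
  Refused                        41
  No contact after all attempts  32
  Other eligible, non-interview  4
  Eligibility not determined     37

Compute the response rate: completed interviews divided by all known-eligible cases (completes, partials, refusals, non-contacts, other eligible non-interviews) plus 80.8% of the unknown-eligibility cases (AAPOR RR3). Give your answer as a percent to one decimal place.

Numerator: 42
Eligible (known): 42 + 5 + 41 + 32 + 4 = 124
Eligible share of unknowns: 0.8080 × 37 = 29.90
Base: 124 + 29.90 = 153.90
RR3 = 42 / 153.90 = 0.2729

27.3%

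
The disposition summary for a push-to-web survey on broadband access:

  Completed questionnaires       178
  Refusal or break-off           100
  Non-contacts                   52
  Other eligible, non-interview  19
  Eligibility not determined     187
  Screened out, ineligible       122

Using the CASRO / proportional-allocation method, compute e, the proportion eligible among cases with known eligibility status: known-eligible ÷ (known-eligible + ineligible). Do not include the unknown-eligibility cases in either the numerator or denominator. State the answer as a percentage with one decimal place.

Known eligible = 178 + 100 + 52 + 19 = 349
e = 349 / (349 + 122) = 349 / 471 = 0.7410

74.1%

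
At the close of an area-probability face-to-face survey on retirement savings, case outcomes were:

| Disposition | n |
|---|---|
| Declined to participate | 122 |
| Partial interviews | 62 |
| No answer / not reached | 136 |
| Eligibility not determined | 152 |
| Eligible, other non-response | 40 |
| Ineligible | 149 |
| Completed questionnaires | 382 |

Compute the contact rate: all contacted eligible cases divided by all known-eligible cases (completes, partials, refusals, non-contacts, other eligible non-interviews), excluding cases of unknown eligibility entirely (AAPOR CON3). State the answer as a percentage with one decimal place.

Num: 382 + 62 + 122 + 40 = 606
Denom: 382 + 62 + 122 + 136 + 40 = 742
CON3 = 606 / 742 = 0.8167

81.7%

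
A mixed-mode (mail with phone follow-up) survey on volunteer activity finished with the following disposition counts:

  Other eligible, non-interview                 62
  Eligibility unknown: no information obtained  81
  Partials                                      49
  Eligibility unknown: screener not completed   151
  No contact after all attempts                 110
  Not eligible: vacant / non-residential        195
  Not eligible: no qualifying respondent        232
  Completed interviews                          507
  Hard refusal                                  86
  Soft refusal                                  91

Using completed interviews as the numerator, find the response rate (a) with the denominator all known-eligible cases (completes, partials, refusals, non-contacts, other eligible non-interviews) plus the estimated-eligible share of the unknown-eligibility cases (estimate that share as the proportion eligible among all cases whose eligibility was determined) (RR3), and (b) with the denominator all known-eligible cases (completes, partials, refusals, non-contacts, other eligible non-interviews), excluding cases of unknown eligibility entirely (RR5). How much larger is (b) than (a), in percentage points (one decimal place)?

Refused = 86 + 91 = 177
Eligibility not determined = 151 + 81 = 232
Not eligible = 232 + 195 = 427
Num → 507
Eligible (known) → 507 + 49 + 177 + 110 + 62 = 905
e = 905 / (905 + 427) = 905 / 1332 = 0.6794
Eligible share of unknowns → 0.6794 × 232 = 157.62
Denominator → 905 + 157.62 = 1062.62
RR3 = 507 / 1062.62 = 0.4771
Denominator → 507 + 49 + 177 + 110 + 62 = 905
RR5 = 507 / 905 = 0.5602
Difference = 56.02 − 47.71 = 8.31 percentage points

8.3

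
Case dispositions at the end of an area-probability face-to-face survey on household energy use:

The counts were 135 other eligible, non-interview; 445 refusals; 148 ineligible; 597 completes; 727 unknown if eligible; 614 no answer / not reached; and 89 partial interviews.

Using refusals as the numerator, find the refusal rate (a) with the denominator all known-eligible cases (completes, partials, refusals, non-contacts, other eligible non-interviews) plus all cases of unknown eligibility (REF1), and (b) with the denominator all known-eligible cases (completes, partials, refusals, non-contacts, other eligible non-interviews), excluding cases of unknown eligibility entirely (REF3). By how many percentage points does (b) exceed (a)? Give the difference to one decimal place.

Num → 445
Base → 597 + 89 + 445 + 614 + 135 + 727 = 2607
REF1 = 445 / 2607 = 0.1707
Base → 597 + 89 + 445 + 614 + 135 = 1880
REF3 = 445 / 1880 = 0.2367
Difference = 23.67 − 17.07 = 6.60 percentage points

6.6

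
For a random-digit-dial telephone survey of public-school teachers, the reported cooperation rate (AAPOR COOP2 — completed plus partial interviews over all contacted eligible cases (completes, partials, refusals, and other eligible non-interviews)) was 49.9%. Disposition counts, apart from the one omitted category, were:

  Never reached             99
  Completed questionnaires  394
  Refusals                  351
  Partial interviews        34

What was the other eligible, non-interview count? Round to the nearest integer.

Top: 394 + 34 = 428
COOP2 = 428 / D = 0.499
D = 428 / 0.499 = 857.7
Remaining denominator categories sum to 779
other eligible, non-interview = 857.7 − 779 ≈ 79

79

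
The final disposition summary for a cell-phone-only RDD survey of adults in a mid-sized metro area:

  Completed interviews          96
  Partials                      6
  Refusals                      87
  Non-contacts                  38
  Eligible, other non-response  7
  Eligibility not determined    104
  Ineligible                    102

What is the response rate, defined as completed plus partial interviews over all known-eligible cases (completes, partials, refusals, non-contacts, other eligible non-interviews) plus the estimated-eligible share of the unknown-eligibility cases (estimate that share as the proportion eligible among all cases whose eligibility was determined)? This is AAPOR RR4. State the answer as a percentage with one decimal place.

Top: 96 + 6 = 102
Determined eligible: 96 + 6 + 87 + 38 + 7 = 234
e = 234 / (234 + 102) = 234 / 336 = 0.6964
Estimated eligible among unknowns: 0.6964 × 104 = 72.43
Denominator: 234 + 72.43 = 306.43
RR4 = 102 / 306.43 = 0.3329

33.3%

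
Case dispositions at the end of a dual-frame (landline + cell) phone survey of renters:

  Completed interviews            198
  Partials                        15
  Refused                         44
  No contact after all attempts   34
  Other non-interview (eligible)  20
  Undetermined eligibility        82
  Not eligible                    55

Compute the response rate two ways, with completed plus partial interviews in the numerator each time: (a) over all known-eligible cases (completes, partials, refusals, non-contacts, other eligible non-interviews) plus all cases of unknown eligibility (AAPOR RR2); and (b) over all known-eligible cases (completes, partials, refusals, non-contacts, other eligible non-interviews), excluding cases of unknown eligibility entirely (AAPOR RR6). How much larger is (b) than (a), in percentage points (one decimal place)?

14.3

Num = 198 + 15 = 213
Base = 198 + 15 + 44 + 34 + 20 + 82 = 393
RR2 = 213 / 393 = 0.5420
Base = 198 + 15 + 44 + 34 + 20 = 311
RR6 = 213 / 311 = 0.6849
Difference = 68.49 − 54.20 = 14.29 percentage points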